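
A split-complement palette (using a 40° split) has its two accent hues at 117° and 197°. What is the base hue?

The accents sit 40° either side of the complement, so the complement is their short-arc midpoint on the wheel.
Short-arc midpoint of 117° and 197°: 157°.
Base is 180° from the complement: 157 − 180 = -23 → -23 + 360 = 337°

337°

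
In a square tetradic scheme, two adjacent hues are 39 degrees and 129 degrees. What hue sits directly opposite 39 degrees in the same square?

219°

A square tetradic scheme places four hues 90° apart; opposite corners are 180° apart.
39 + 180 = 219°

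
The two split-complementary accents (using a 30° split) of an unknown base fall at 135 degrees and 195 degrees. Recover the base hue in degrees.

345°

The accents sit 30° either side of the complement, so the complement is their short-arc midpoint on the wheel.
Short-arc midpoint of 135° and 195°: 165°.
Base is 180° from the complement: 165 − 180 = -15 → -15 + 360 = 345°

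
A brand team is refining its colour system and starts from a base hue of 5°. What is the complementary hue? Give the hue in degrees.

The complement sits 180° across the wheel.
5 + 180 = 185°

185°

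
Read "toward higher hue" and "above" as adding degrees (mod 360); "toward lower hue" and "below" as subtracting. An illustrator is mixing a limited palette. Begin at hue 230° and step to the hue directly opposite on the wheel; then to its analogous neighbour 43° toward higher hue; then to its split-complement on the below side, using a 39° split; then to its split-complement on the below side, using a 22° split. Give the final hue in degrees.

32°

+180° (complement): 230 + 180 = 410 → 410 − 360 = 50°
+43° (analog 43° ↑): 50 + 43 = 93°
+141° (split-comp 39° ↓): 93 + 141 = 234°
+158° (split-comp 22° ↓): 234 + 158 = 392 → 392 − 360 = 32°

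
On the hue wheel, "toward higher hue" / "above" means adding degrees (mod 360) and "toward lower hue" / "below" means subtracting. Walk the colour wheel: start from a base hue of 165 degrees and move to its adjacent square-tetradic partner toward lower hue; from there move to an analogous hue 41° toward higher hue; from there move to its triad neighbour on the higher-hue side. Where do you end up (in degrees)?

236°

−90° (square ↓): 165 − 90 = 75°
+41° (analog 41° ↑): 75 + 41 = 116°
+120° (triadic ↑): 116 + 120 = 236°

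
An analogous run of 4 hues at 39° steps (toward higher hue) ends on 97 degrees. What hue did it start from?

3 steps of 39° (toward higher hue) give a net shift of +117°.
Start = end − shift: 97 − 117 = -20 → -20 + 360 = 340°

340°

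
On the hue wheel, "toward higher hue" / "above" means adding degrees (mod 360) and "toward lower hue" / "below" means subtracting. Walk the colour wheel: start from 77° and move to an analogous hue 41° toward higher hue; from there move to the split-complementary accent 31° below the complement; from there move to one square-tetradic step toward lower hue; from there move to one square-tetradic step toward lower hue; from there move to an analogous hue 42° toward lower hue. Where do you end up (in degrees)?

analog 41° ↑ +41°: 77 + 41 = 118°
split-comp 31° ↓ +149°: 118 + 149 = 267°
square ↓ −90°: 267 − 90 = 177°
square ↓ −90°: 177 − 90 = 87°
analog 42° ↓ −42°: 87 − 42 = 45°

45°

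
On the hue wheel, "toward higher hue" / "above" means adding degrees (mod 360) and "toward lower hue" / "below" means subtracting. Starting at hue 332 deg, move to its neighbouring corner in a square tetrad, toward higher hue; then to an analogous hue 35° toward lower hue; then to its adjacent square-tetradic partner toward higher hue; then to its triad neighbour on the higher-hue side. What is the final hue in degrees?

237°

square ↑ +90°: 332 + 90 = 422 → 422 − 360 = 62°
analog 35° ↓ −35°: 62 − 35 = 27°
square ↑ +90°: 27 + 90 = 117°
triadic ↑ +120°: 117 + 120 = 237°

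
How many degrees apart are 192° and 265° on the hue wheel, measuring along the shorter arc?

|192 − 265| = 73.
73 ≤ 180, so the shorter arc is 73°.

73°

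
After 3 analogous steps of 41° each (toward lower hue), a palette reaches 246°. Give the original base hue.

9°

3 steps of 41° (toward lower hue) give a net shift of −123°.
Start = end − shift: 246 + 123 = 369 → 369 − 360 = 9°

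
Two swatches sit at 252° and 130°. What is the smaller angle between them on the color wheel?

|252 − 130| = 122.
122 ≤ 180, so the shorter arc is 122°.

122°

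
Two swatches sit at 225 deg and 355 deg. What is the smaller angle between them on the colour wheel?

|225 − 355| = 130.
130 ≤ 180, so the shorter arc is 130°.

130°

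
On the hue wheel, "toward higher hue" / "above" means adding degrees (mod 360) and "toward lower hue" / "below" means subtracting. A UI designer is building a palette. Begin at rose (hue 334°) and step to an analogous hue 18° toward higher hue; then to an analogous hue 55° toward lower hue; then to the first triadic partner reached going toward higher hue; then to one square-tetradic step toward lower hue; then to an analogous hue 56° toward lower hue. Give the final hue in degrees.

334 + 18 = 352°   (analog 18° ↑)
352 − 55 = 297°   (analog 55° ↓)
297 + 120 = 417 → 417 − 360 = 57°   (triadic ↑)
57 − 90 = -33 → -33 + 360 = 327°   (square ↓)
327 − 56 = 271°   (analog 56° ↓)

271°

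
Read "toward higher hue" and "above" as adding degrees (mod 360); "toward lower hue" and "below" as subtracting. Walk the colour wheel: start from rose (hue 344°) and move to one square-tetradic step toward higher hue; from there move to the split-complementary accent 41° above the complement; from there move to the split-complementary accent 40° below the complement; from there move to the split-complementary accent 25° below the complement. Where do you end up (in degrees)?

230°

344 + 90 = 434 → 434 − 360 = 74°   (square ↑)
74 + 221 = 295°   (split-comp 41° ↑)
295 + 140 = 435 → 435 − 360 = 75°   (split-comp 40° ↓)
75 + 155 = 230°   (split-comp 25° ↓)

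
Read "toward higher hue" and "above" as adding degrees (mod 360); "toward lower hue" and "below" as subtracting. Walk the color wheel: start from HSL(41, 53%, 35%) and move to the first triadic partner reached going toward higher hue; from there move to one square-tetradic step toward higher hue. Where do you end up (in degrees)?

triadic ↑ +120°: 41 + 120 = 161°
square ↑ +90°: 161 + 90 = 251°

251°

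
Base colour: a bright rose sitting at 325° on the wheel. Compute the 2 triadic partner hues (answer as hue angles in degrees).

85° and 205°

A triad places three hues 120° apart.
325 + 120 = 445 → 445 − 360 = 85°
325 + 240 = 565 → 565 − 360 = 205°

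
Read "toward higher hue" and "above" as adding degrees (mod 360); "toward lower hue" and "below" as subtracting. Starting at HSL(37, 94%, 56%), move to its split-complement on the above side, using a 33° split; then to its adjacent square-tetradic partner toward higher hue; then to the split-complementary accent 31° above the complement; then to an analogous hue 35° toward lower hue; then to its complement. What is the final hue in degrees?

336°

37 + 213 = 250°   (split-comp 33° ↑)
250 + 90 = 340°   (square ↑)
340 + 211 = 551 → 551 − 360 = 191°   (split-comp 31° ↑)
191 − 35 = 156°   (analog 35° ↓)
156 + 180 = 336°   (complement)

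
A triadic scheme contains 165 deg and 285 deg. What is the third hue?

A triad spaces three hues 120° apart.
The full set is {45°, 165°, 285°}.

45°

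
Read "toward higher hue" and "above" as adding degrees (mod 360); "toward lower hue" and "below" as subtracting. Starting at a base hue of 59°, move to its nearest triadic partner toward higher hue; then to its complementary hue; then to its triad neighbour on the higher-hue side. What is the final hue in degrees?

119°

59 + 120 = 179°   (triadic ↑)
179 + 180 = 359°   (complement)
359 + 120 = 479 → 479 − 360 = 119°   (triadic ↑)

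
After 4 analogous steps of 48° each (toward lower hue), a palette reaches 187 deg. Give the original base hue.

19°

4 steps of 48° (toward lower hue) give a net shift of −192°.
Start = end − shift: 187 + 192 = 379 → 379 − 360 = 19°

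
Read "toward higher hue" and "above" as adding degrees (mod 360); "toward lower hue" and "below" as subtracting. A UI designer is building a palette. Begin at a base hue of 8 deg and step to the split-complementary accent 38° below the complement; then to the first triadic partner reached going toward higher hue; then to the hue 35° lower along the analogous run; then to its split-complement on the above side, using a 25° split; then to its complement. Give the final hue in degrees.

260°

split-comp 38° ↓ +142°: 8 + 142 = 150°
triadic ↑ +120°: 150 + 120 = 270°
analog 35° ↓ −35°: 270 − 35 = 235°
split-comp 25° ↑ +205°: 235 + 205 = 440 → 440 − 360 = 80°
complement +180°: 80 + 180 = 260°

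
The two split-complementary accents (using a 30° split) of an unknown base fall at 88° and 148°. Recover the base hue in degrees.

The accents sit 30° either side of the complement, so the complement is their short-arc midpoint on the wheel.
Short-arc midpoint of 88° and 148°: 118°.
Base is 180° from the complement: 118 − 180 = -62 → -62 + 360 = 298°

298°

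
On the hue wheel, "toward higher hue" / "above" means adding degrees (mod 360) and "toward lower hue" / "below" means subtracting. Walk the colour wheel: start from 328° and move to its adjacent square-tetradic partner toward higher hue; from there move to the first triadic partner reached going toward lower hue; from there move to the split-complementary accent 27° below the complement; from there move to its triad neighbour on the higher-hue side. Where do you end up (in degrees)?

+90° (square ↑): 328 + 90 = 418 → 418 − 360 = 58°
−120° (triadic ↓): 58 − 120 = -62 → -62 + 360 = 298°
+153° (split-comp 27° ↓): 298 + 153 = 451 → 451 − 360 = 91°
+120° (triadic ↑): 91 + 120 = 211°

211°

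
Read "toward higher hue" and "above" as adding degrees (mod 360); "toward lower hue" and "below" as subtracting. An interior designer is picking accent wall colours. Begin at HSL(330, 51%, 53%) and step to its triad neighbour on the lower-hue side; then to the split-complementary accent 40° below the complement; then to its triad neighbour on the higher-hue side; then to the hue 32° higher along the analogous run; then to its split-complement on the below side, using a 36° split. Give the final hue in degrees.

286°

330 − 120 = 210°   (triadic ↓)
210 + 140 = 350°   (split-comp 40° ↓)
350 + 120 = 470 → 470 − 360 = 110°   (triadic ↑)
110 + 32 = 142°   (analog 32° ↑)
142 + 144 = 286°   (split-comp 36° ↓)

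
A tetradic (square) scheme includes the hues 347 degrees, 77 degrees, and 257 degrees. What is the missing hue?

167°

A square tetradic scheme places four hues every 90°.
The full set through 77° is {77°, 167°, 257°, 347°}.
Given {77°, 257°, 347°}, the missing hue is 167°.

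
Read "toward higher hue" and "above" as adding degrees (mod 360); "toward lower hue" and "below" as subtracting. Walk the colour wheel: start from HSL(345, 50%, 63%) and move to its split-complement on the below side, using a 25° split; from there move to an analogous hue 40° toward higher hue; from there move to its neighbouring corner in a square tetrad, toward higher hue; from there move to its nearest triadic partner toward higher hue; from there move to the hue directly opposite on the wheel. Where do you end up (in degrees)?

210°

split-comp 25° ↓ +155°: 345 + 155 = 500 → 500 − 360 = 140°
analog 40° ↑ +40°: 140 + 40 = 180°
square ↑ +90°: 180 + 90 = 270°
triadic ↑ +120°: 270 + 120 = 390 → 390 − 360 = 30°
complement +180°: 30 + 180 = 210°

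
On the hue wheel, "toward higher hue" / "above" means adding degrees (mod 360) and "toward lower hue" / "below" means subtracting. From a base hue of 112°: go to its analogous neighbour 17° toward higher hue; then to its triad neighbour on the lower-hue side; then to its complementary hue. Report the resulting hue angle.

analog 17° ↑ +17°: 112 + 17 = 129°
triadic ↓ −120°: 129 − 120 = 9°
complement +180°: 9 + 180 = 189°

189°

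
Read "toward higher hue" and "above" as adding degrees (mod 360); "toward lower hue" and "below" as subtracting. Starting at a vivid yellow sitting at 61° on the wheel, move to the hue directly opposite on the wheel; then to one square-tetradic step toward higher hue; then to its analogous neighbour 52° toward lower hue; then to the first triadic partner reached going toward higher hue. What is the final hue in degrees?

complement +180°: 61 + 180 = 241°
square ↑ +90°: 241 + 90 = 331°
analog 52° ↓ −52°: 331 − 52 = 279°
triadic ↑ +120°: 279 + 120 = 399 → 399 − 360 = 39°

39°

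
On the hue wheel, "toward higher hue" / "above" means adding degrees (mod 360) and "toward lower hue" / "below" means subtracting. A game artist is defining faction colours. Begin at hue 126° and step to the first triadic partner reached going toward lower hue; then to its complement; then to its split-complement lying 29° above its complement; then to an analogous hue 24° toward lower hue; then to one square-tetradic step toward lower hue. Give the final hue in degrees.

281°

−120° (triadic ↓): 126 − 120 = 6°
+180° (complement): 6 + 180 = 186°
+209° (split-comp 29° ↑): 186 + 209 = 395 → 395 − 360 = 35°
−24° (analog 24° ↓): 35 − 24 = 11°
−90° (square ↓): 11 − 90 = -79 → -79 + 360 = 281°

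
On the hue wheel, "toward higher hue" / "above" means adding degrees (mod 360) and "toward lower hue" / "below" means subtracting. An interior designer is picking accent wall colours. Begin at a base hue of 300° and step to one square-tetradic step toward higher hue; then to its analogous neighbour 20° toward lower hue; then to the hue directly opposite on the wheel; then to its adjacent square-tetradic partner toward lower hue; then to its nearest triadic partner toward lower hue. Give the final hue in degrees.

square ↑ +90°: 300 + 90 = 390 → 390 − 360 = 30°
analog 20° ↓ −20°: 30 − 20 = 10°
complement +180°: 10 + 180 = 190°
square ↓ −90°: 190 − 90 = 100°
triadic ↓ −120°: 100 − 120 = -20 → -20 + 360 = 340°

340°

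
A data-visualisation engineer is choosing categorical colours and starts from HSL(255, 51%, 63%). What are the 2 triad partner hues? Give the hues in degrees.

15° and 135°

A triad places three hues 120° apart.
255 + 120 = 375 → 375 − 360 = 15°
255 + 240 = 495 → 495 − 360 = 135°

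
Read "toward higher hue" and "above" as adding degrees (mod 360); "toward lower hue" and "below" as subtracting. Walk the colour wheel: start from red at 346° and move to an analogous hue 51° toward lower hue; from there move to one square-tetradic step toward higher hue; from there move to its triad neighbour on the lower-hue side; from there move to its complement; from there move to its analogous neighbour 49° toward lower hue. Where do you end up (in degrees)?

346 − 51 = 295°   (analog 51° ↓)
295 + 90 = 385 → 385 − 360 = 25°   (square ↑)
25 − 120 = -95 → -95 + 360 = 265°   (triadic ↓)
265 + 180 = 445 → 445 − 360 = 85°   (complement)
85 − 49 = 36°   (analog 49° ↓)

36°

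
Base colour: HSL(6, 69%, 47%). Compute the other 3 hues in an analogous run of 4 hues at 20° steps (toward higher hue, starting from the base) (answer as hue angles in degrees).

26°, 46°, 66°

Analogous hues sit every 20° along the wheel.
6 + 20 = 26°
6 + 40 = 46°
6 + 60 = 66°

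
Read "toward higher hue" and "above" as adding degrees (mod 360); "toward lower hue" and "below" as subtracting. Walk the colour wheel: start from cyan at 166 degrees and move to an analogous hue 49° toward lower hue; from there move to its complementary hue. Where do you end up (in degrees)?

166 − 49 = 117°   (analog 49° ↓)
117 + 180 = 297°   (complement)

297°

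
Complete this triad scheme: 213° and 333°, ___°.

A triad places three hues 120° apart.
The full set through 213° is {93°, 213°, 333°}.
Given {213°, 333°}, the missing hue is 93°.

93°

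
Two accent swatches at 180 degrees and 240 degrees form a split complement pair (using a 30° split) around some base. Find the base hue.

30°

The accents sit 30° either side of the complement, so the complement is their short-arc midpoint on the wheel.
Short-arc midpoint of 180° and 240°: 210°.
Base is 180° from the complement: 210 − 180 = 30°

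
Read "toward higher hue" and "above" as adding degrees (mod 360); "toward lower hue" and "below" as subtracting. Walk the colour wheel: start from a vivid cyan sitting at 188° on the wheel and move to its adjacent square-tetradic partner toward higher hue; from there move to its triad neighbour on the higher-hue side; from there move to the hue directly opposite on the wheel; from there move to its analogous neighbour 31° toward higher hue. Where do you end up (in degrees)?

square ↑ +90°: 188 + 90 = 278°
triadic ↑ +120°: 278 + 120 = 398 → 398 − 360 = 38°
complement +180°: 38 + 180 = 218°
analog 31° ↑ +31°: 218 + 31 = 249°

249°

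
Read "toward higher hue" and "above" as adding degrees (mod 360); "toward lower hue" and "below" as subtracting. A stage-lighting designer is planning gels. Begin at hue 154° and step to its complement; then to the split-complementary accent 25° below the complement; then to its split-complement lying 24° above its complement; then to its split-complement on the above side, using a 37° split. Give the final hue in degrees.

190°

154 + 180 = 334°   (complement)
334 + 155 = 489 → 489 − 360 = 129°   (split-comp 25° ↓)
129 + 204 = 333°   (split-comp 24° ↑)
333 + 217 = 550 → 550 − 360 = 190°   (split-comp 37° ↑)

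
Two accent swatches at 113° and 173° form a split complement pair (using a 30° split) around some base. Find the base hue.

323°

The accents sit 30° either side of the complement, so the complement is their short-arc midpoint on the wheel.
Short-arc midpoint of 113° and 173°: 143°.
Base is 180° from the complement: 143 − 180 = -37 → -37 + 360 = 323°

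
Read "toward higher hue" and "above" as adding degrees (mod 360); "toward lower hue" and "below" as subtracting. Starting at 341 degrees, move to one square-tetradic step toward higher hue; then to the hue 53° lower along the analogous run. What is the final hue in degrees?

18°

+90° (square ↑): 341 + 90 = 431 → 431 − 360 = 71°
−53° (analog 53° ↓): 71 − 53 = 18°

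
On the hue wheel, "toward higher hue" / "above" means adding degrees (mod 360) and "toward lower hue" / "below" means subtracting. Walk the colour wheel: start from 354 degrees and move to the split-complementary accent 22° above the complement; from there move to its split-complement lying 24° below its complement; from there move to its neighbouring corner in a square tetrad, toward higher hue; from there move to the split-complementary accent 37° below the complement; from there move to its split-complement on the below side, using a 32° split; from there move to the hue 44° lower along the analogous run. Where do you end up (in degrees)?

354 + 202 = 556 → 556 − 360 = 196°   (split-comp 22° ↑)
196 + 156 = 352°   (split-comp 24° ↓)
352 + 90 = 442 → 442 − 360 = 82°   (square ↑)
82 + 143 = 225°   (split-comp 37° ↓)
225 + 148 = 373 → 373 − 360 = 13°   (split-comp 32° ↓)
13 − 44 = -31 → -31 + 360 = 329°   (analog 44° ↓)

329°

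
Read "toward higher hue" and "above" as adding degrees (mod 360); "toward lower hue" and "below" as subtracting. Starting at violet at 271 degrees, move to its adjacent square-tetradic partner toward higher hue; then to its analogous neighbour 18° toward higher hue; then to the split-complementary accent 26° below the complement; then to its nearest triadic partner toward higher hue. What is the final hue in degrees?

293°

square ↑ +90°: 271 + 90 = 361 → 361 − 360 = 1°
analog 18° ↑ +18°: 1 + 18 = 19°
split-comp 26° ↓ +154°: 19 + 154 = 173°
triadic ↑ +120°: 173 + 120 = 293°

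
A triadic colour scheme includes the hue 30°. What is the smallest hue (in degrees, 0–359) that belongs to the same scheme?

A triad places three hues 120° apart.
The full set through 30° is {30°, 150°, 270°}.

30°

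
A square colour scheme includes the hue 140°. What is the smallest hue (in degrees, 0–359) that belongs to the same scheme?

50°

A square tetradic scheme places four hues every 90°.
The full set through 140° is {50°, 140°, 230°, 320°}.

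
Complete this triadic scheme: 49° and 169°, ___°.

289°

A triad places three hues 120° apart.
The full set through 49° is {49°, 169°, 289°}.
Given {49°, 169°}, the missing hue is 289°.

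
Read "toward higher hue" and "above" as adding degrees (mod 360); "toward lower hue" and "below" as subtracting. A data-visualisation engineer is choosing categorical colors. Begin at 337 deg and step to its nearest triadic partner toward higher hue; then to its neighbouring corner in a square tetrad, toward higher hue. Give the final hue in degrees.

triadic ↑ +120°: 337 + 120 = 457 → 457 − 360 = 97°
square ↑ +90°: 97 + 90 = 187°

187°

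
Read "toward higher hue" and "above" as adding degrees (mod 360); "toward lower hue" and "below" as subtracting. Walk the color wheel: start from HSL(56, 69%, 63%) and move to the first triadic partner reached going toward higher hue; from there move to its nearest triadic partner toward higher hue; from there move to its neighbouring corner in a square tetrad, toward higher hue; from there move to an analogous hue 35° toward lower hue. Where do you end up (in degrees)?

351°

+120° (triadic ↑): 56 + 120 = 176°
+120° (triadic ↑): 176 + 120 = 296°
+90° (square ↑): 296 + 90 = 386 → 386 − 360 = 26°
−35° (analog 35° ↓): 26 − 35 = -9 → -9 + 360 = 351°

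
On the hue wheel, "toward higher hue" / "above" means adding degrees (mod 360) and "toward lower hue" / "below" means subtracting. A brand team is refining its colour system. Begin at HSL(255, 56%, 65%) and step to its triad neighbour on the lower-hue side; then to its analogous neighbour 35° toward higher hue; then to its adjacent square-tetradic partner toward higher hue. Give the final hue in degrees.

260°

255 − 120 = 135°   (triadic ↓)
135 + 35 = 170°   (analog 35° ↑)
170 + 90 = 260°   (square ↑)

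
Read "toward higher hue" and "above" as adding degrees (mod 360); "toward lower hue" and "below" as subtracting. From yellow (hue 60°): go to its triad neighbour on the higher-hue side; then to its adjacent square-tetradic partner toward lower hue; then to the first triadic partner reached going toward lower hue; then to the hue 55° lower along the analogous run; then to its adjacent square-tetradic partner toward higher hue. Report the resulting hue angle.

+120° (triadic ↑): 60 + 120 = 180°
−90° (square ↓): 180 − 90 = 90°
−120° (triadic ↓): 90 − 120 = -30 → -30 + 360 = 330°
−55° (analog 55° ↓): 330 − 55 = 275°
+90° (square ↑): 275 + 90 = 365 → 365 − 360 = 5°

5°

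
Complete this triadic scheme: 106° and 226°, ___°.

346°

A triad places three hues 120° apart.
The full set through 106° is {106°, 226°, 346°}.
Given {106°, 226°}, the missing hue is 346°.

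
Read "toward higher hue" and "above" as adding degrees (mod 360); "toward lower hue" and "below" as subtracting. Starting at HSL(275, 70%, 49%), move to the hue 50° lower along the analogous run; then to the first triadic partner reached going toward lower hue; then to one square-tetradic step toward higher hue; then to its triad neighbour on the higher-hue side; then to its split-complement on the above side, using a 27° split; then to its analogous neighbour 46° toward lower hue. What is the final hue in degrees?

116°

analog 50° ↓ −50°: 275 − 50 = 225°
triadic ↓ −120°: 225 − 120 = 105°
square ↑ +90°: 105 + 90 = 195°
triadic ↑ +120°: 195 + 120 = 315°
split-comp 27° ↑ +207°: 315 + 207 = 522 → 522 − 360 = 162°
analog 46° ↓ −46°: 162 − 46 = 116°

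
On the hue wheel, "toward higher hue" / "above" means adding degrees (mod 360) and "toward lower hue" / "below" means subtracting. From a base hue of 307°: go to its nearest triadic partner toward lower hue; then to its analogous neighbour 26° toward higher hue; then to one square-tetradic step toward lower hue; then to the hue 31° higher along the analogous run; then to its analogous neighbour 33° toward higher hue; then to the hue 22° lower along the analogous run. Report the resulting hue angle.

165°

−120° (triadic ↓): 307 − 120 = 187°
+26° (analog 26° ↑): 187 + 26 = 213°
−90° (square ↓): 213 − 90 = 123°
+31° (analog 31° ↑): 123 + 31 = 154°
+33° (analog 33° ↑): 154 + 33 = 187°
−22° (analog 22° ↓): 187 − 22 = 165°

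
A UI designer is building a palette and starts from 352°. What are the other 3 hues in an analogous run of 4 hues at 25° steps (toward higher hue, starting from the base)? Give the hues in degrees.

Analogous hues sit every 25° along the wheel.
352 + 25 = 377 → 377 − 360 = 17°
352 + 50 = 402 → 402 − 360 = 42°
352 + 75 = 427 → 427 − 360 = 67°

17°, 42° and 67°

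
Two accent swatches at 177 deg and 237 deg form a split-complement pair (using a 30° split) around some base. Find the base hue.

27°

The accents sit 30° either side of the complement, so the complement is their short-arc midpoint on the wheel.
Short-arc midpoint of 177° and 237°: 207°.
Base is 180° from the complement: 207 − 180 = 27°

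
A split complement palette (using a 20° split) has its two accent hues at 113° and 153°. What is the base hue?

The accents sit 20° either side of the complement, so the complement is their short-arc midpoint on the wheel.
Short-arc midpoint of 113° and 153°: 133°.
Base is 180° from the complement: 133 − 180 = -47 → -47 + 360 = 313°

313°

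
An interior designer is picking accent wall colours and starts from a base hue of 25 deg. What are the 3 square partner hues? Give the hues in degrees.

25 + 90 = 115°
25 + 180 = 205°
25 + 270 = 295°

115°, 205°, 295°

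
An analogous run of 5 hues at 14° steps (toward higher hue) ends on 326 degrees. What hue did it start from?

270°

4 steps of 14° (toward higher hue) give a net shift of +56°.
Start = end − shift: 326 − 56 = 270°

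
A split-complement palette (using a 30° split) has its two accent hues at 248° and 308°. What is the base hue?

98°

The accents sit 30° either side of the complement, so the complement is their short-arc midpoint on the wheel.
Short-arc midpoint of 248° and 308°: 278°.
Base is 180° from the complement: 278 − 180 = 98°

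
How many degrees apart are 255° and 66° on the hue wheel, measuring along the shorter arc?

171°

|255 − 66| = 189.
The shorter arc is 360 − 189 = 171°.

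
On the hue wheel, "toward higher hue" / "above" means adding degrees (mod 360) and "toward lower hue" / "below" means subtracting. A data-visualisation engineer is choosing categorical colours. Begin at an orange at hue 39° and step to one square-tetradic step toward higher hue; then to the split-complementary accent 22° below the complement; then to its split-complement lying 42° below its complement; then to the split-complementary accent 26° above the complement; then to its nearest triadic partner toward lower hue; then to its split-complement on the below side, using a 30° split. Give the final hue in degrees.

301°

39 + 90 = 129°   (square ↑)
129 + 158 = 287°   (split-comp 22° ↓)
287 + 138 = 425 → 425 − 360 = 65°   (split-comp 42° ↓)
65 + 206 = 271°   (split-comp 26° ↑)
271 − 120 = 151°   (triadic ↓)
151 + 150 = 301°   (split-comp 30° ↓)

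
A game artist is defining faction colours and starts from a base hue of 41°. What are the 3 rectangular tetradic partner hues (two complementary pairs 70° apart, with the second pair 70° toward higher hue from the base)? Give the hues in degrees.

A rectangular tetradic uses two complementary pairs 70° apart: offsets 0°, 70°, 180°, 250°.
41 + 70 = 111°
41 + 180 = 221°
41 + 250 = 291°

111°, 221°, and 291°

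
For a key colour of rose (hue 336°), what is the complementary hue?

156°

The complement sits 180° across the wheel.
336 + 180 = 516 → 516 − 360 = 156°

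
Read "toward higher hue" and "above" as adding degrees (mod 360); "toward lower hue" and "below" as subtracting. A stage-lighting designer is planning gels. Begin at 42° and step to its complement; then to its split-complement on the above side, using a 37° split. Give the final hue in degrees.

42 + 180 = 222°   (complement)
222 + 217 = 439 → 439 − 360 = 79°   (split-comp 37° ↑)

79°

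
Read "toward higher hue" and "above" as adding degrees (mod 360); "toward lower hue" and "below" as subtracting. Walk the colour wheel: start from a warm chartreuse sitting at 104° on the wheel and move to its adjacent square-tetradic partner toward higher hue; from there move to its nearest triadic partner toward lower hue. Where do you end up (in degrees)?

74°

104 + 90 = 194°   (square ↑)
194 − 120 = 74°   (triadic ↓)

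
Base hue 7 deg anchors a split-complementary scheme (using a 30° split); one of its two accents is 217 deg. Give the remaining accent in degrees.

Split-complementary hues sit 30° either side of the complement.
Complement of the base 7°: 7 + 180 = 187°
The given accent 217° is 30° one side of 187°; the other accent sits 30° the other side: 187 − 30 = 157°

157°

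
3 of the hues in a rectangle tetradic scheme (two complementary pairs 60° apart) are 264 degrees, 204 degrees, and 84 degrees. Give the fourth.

24°

A rectangular tetradic uses two complementary pairs 60° apart: offsets 0°, 60°, 180°, 240°.
Among {84°, 204°, 264°}, 264° and 84° are a 180° pair.
The remaining hue 204° needs its own complement: 204 + 180 = 384 → 384 − 360 = 24°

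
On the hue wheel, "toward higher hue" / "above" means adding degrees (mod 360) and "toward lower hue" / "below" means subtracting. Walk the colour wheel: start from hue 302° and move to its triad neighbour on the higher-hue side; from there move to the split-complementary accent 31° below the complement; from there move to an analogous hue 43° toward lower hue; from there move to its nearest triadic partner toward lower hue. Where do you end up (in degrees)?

302 + 120 = 422 → 422 − 360 = 62°   (triadic ↑)
62 + 149 = 211°   (split-comp 31° ↓)
211 − 43 = 168°   (analog 43° ↓)
168 − 120 = 48°   (triadic ↓)

48°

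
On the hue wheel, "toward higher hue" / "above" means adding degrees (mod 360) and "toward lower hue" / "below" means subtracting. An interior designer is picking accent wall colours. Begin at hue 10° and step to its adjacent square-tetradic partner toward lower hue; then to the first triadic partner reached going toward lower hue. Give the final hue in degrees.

10 − 90 = -80 → -80 + 360 = 280°   (square ↓)
280 − 120 = 160°   (triadic ↓)

160°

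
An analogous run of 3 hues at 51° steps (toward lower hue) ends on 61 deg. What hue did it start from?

2 steps of 51° (toward lower hue) give a net shift of −102°.
Start = end − shift: 61 + 102 = 163°

163°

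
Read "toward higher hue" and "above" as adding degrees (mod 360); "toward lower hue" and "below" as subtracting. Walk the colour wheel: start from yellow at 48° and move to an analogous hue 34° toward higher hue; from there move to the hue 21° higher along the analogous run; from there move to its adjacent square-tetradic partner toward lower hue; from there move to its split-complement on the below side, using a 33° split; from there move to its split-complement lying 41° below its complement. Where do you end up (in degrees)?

299°

48 + 34 = 82°   (analog 34° ↑)
82 + 21 = 103°   (analog 21° ↑)
103 − 90 = 13°   (square ↓)
13 + 147 = 160°   (split-comp 33° ↓)
160 + 139 = 299°   (split-comp 41° ↓)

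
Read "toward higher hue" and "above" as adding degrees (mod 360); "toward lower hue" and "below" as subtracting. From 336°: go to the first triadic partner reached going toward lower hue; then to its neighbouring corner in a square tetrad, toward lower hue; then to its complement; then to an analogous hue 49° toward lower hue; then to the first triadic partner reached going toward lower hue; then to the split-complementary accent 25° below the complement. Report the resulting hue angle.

292°

triadic ↓ −120°: 336 − 120 = 216°
square ↓ −90°: 216 − 90 = 126°
complement +180°: 126 + 180 = 306°
analog 49° ↓ −49°: 306 − 49 = 257°
triadic ↓ −120°: 257 − 120 = 137°
split-comp 25° ↓ +155°: 137 + 155 = 292°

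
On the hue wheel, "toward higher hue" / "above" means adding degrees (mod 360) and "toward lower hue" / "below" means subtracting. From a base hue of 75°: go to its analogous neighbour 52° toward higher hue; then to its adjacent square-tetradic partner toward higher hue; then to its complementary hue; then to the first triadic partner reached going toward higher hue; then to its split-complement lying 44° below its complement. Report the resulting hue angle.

293°

+52° (analog 52° ↑): 75 + 52 = 127°
+90° (square ↑): 127 + 90 = 217°
+180° (complement): 217 + 180 = 397 → 397 − 360 = 37°
+120° (triadic ↑): 37 + 120 = 157°
+136° (split-comp 44° ↓): 157 + 136 = 293°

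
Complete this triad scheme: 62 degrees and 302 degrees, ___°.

A triad places three hues 120° apart.
The full set through 62° is {62°, 182°, 302°}.
Given {62°, 302°}, the missing hue is 182°.

182°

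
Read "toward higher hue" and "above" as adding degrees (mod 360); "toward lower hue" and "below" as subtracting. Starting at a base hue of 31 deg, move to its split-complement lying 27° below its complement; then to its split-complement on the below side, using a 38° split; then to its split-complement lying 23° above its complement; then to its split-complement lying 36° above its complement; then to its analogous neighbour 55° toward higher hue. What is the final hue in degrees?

31 + 153 = 184°   (split-comp 27° ↓)
184 + 142 = 326°   (split-comp 38° ↓)
326 + 203 = 529 → 529 − 360 = 169°   (split-comp 23° ↑)
169 + 216 = 385 → 385 − 360 = 25°   (split-comp 36° ↑)
25 + 55 = 80°   (analog 55° ↑)

80°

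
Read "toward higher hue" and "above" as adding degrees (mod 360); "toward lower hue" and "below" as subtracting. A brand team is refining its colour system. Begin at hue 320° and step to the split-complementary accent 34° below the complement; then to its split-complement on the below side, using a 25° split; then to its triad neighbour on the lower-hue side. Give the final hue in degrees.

+146° (split-comp 34° ↓): 320 + 146 = 466 → 466 − 360 = 106°
+155° (split-comp 25° ↓): 106 + 155 = 261°
−120° (triadic ↓): 261 − 120 = 141°

141°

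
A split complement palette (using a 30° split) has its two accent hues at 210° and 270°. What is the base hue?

The accents sit 30° either side of the complement, so the complement is their short-arc midpoint on the wheel.
Short-arc midpoint of 210° and 270°: 240°.
Base is 180° from the complement: 240 − 180 = 60°

60°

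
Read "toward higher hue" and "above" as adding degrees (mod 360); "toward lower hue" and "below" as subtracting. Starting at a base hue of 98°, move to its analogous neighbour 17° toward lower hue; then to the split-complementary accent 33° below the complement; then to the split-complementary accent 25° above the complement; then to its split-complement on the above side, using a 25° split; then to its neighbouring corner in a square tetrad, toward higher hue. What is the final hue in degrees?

8°

analog 17° ↓ −17°: 98 − 17 = 81°
split-comp 33° ↓ +147°: 81 + 147 = 228°
split-comp 25° ↑ +205°: 228 + 205 = 433 → 433 − 360 = 73°
split-comp 25° ↑ +205°: 73 + 205 = 278°
square ↑ +90°: 278 + 90 = 368 → 368 − 360 = 8°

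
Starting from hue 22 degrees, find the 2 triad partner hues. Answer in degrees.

142° and 262°

A triad places three hues 120° apart.
22 + 120 = 142°
22 + 240 = 262°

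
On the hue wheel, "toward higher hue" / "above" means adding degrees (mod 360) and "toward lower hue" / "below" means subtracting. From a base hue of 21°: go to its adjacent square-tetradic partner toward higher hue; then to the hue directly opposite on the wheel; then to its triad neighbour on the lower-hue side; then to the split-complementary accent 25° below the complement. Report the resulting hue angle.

326°

21 + 90 = 111°   (square ↑)
111 + 180 = 291°   (complement)
291 − 120 = 171°   (triadic ↓)
171 + 155 = 326°   (split-comp 25° ↓)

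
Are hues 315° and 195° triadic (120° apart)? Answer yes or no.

Angular distance: |315 − 195| = 120 = 120°.
Triadic (120° apart) requires 120°.

yes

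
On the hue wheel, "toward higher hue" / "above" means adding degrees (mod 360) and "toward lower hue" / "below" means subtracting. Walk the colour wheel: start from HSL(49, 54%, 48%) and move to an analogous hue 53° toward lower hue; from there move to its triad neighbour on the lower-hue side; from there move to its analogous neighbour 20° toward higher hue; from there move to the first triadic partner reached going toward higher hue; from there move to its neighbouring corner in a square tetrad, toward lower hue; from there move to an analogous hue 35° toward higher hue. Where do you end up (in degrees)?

321°

analog 53° ↓ −53°: 49 − 53 = -4 → -4 + 360 = 356°
triadic ↓ −120°: 356 − 120 = 236°
analog 20° ↑ +20°: 236 + 20 = 256°
triadic ↑ +120°: 256 + 120 = 376 → 376 − 360 = 16°
square ↓ −90°: 16 − 90 = -74 → -74 + 360 = 286°
analog 35° ↑ +35°: 286 + 35 = 321°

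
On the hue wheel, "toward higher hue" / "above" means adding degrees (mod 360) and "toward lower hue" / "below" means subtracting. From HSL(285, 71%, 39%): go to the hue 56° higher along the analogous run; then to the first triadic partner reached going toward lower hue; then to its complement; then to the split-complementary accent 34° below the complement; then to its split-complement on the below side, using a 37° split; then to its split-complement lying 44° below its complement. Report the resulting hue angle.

285 + 56 = 341°   (analog 56° ↑)
341 − 120 = 221°   (triadic ↓)
221 + 180 = 401 → 401 − 360 = 41°   (complement)
41 + 146 = 187°   (split-comp 34° ↓)
187 + 143 = 330°   (split-comp 37° ↓)
330 + 136 = 466 → 466 − 360 = 106°   (split-comp 44° ↓)

106°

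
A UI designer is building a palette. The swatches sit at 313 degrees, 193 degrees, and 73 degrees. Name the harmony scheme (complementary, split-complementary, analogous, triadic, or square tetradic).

Sort the hues: 73°, 193°, 313°.
Successive gaps around the wheel: 120°, 120°, 120°.
Three hues equally spaced 120° apart form a triad.

triadic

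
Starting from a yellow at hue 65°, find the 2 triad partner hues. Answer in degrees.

65 + 120 = 185°
65 + 240 = 305°

185° and 305°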